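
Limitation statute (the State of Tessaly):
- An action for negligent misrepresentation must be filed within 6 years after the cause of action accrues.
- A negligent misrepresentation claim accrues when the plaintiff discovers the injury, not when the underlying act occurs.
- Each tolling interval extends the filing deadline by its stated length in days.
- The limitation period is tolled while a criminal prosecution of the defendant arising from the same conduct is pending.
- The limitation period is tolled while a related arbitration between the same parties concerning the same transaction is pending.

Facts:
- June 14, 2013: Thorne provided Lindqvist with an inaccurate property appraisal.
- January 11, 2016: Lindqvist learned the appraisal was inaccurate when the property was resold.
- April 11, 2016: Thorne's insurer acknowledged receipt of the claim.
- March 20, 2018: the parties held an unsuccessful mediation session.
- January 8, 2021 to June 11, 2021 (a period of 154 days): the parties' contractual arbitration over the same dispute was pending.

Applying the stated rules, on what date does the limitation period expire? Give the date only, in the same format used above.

June 14, 2022

The claim did not accrue until Lindqvist discovered the injury on January 11, 2016; the June 14, 2013 act date does not start the clock under the stated rule.
Adding the 6 years base period to January 11, 2016 gives a deadline of January 11, 2022, before any tolling.
Because the pending related arbitration ran from January 8, 2021 to June 11, 2021, the deadline is extended by 154 days to June 14, 2022.
Nothing else in the chronology tolls or restarts the period.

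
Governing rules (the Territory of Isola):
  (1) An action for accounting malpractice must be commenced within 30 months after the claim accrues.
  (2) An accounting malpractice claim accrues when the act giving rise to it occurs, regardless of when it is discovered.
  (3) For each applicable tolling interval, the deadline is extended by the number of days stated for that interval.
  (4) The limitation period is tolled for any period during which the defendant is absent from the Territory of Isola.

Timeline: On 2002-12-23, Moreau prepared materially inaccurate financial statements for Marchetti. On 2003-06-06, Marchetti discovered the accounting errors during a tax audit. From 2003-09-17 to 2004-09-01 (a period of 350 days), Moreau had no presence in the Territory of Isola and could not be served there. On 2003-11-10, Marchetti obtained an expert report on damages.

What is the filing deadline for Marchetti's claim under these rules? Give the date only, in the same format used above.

The claim accrued on 2002-12-23, when the wrongful act occurred; under the stated occurrence rule the 2003-06-06 discovery does not delay accrual.
The untolled deadline — 30 months after 2002-12-23 — is 2005-06-23.
Because the defendant's absence from the jurisdiction ran from 2003-09-17 to 2004-09-01, the deadline is extended by 350 days to 2006-06-08.
Nothing else in the chronology tolls or restarts the period.

2006-06-08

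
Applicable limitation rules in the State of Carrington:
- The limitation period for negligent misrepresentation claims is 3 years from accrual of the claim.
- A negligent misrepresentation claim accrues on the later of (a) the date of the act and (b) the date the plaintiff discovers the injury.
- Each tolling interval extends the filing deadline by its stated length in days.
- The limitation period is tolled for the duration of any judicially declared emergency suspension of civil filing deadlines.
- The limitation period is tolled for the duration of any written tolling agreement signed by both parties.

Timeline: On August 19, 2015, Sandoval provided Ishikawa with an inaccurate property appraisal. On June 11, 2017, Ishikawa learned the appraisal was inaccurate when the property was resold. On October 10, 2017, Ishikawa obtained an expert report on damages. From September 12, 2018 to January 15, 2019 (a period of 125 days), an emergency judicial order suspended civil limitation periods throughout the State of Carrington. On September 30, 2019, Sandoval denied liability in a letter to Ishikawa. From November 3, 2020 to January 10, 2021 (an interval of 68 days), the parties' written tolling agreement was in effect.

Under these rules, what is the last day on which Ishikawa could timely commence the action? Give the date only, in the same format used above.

October 14, 2020

The claim accrued on June 11, 2017 — the later of the August 19, 2015 act and the June 11, 2017 discovery.
The untolled deadline — 3 years after June 11, 2017 — is June 11, 2020.
The emergency suspension of filing deadlines from September 12, 2018 to January 15, 2019 tolled the period for 125 days, extending the deadline to October 14, 2020.
By the time the written tolling agreement began on November 3, 2020, the limitation period had already expired on October 14, 2020; that interval cannot revive it.
None of the other events listed affects the running of the period under the stated rules.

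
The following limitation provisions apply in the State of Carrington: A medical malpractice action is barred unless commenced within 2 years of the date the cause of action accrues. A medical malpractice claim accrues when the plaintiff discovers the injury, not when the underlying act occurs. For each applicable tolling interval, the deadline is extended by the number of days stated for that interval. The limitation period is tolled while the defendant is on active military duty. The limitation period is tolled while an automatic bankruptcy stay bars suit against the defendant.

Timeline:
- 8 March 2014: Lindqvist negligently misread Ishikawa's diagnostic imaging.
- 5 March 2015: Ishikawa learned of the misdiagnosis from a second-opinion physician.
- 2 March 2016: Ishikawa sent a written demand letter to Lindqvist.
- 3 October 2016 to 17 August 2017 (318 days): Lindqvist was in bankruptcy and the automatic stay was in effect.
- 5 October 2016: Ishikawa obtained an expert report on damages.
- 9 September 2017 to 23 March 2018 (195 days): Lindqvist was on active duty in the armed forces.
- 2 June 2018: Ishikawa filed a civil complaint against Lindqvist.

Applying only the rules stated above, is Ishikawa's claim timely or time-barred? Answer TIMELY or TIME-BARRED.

Accrual is tied to discovery, so the period began on 5 March 2015 rather than on 8 March 2014 when the act occurred.
Adding the 2 years base period to 5 March 2015 gives a deadline of 5 March 2017, before any tolling.
Because the automatic bankruptcy stay ran from 3 October 2016 to 17 August 2017, the deadline is extended by 318 days to 17 January 2018.
The period was tolled for 195 days by the defendant's active military service (9 September 2017 to 23 March 2018), pushing the deadline to 31 July 2018.
None of the other events listed affects the running of the period under the stated rules.
Filing on 2 June 2018 beat the 31 July 2018 deadline — the action is timely.

TIMELY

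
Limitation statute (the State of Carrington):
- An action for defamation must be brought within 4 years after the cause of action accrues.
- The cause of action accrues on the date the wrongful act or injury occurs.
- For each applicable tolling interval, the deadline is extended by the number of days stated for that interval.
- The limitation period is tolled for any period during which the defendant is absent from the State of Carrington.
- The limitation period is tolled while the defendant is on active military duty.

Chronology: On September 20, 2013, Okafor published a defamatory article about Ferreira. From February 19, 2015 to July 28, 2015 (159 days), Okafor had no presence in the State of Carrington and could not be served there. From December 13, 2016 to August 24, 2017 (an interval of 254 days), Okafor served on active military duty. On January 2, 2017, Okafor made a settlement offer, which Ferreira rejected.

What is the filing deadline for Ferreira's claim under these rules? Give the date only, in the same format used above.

November 7, 2018

The limitation period began to run on September 20, 2013.
The untolled deadline — 4 years after September 20, 2013 — is September 20, 2017.
The period was tolled for 159 days by the defendant's absence from the jurisdiction (February 19, 2015 to July 28, 2015), pushing the deadline to February 26, 2018.
The defendant's active military service from December 13, 2016 to August 24, 2017 tolled the period for 254 days, extending the deadline to November 7, 2018.
Nothing else in the chronology tolls or restarts the period.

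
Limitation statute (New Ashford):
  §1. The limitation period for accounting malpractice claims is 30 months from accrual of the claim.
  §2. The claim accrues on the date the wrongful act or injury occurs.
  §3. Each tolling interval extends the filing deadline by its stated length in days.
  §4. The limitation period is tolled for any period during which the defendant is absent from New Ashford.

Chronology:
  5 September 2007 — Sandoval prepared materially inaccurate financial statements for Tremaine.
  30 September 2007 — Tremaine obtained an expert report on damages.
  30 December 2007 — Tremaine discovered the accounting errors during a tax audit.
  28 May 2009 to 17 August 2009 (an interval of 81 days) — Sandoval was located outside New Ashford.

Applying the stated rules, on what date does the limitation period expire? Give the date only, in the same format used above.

Accrual is governed by the date of the act, so the period began to run on 5 September 2007; the later discovery on 30 December 2007 is irrelevant under the stated rule.
Adding the 30 months base period to 5 September 2007 gives a deadline of 5 March 2010, before any tolling.
Because the defendant's absence from the jurisdiction ran from 28 May 2009 to 17 August 2009, the deadline is extended by 81 days to 25 May 2010.
Nothing else in the chronology tolls or restarts the period.

25 May 2010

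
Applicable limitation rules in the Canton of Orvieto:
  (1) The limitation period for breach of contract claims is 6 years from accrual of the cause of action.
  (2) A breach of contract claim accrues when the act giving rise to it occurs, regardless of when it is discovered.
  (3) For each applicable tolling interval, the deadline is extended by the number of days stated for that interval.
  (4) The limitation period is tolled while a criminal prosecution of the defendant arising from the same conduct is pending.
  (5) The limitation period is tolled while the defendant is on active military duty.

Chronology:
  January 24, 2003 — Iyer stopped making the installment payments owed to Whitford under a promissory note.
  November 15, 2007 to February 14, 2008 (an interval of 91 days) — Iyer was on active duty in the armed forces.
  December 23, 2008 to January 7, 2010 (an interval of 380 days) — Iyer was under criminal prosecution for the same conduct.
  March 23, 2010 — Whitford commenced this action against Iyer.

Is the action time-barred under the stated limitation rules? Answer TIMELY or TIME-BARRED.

TIMELY

The cause of action accrued on January 24, 2003, the date of the act.
6 years from January 24, 2003 is January 24, 2009.
The defendant's active military service from November 15, 2007 to February 14, 2008 tolled the period for 91 days, extending the deadline to April 25, 2009.
The period was tolled for 380 days by the pending criminal prosecution (December 23, 2008 to January 7, 2010), pushing the deadline to May 10, 2010.
The March 23, 2010 filing precedes the May 10, 2010 deadline; the claim is timely.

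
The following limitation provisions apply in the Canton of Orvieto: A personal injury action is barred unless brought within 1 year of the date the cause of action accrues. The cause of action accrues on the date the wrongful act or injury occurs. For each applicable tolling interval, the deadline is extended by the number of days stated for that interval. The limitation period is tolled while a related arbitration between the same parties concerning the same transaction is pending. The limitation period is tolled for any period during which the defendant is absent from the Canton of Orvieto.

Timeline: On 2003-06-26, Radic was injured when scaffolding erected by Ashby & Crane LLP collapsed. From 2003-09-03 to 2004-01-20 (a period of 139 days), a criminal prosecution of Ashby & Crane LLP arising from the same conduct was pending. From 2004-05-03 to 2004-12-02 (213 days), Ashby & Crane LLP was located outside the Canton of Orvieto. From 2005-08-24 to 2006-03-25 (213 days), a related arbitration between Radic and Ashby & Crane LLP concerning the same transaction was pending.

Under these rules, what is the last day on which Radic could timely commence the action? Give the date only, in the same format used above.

The claim accrued on 2003-06-26, when the wrongful act occurred.
The untolled deadline — 1 year after 2003-06-26 — is 2004-06-26.
The defendant's absence from the jurisdiction from 2004-05-03 to 2004-12-02 tolled the period for 213 days, extending the deadline to 2005-01-25.
The pending related arbitration starting 2005-08-24 came too late — the period had run on 2005-01-25 — and so does not extend the deadline.
No stated provision tolls the period for a criminal prosecution, so the interval from 2003-09-03 to 2004-01-20 has no effect on the deadline.

2005-01-25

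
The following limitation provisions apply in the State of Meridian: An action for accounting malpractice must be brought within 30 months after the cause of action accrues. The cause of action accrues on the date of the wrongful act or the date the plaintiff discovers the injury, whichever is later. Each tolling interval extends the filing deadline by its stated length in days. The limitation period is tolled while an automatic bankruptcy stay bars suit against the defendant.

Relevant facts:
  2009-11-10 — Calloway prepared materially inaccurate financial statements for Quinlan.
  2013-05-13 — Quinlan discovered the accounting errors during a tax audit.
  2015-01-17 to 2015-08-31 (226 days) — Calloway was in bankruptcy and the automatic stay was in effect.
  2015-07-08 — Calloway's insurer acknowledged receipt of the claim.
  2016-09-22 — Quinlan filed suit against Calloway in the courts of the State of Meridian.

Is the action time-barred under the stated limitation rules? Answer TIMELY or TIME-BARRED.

The claim accrued on 2013-05-13 — the later of the 2009-11-10 act and the 2013-05-13 discovery.
Adding the 30 months base period to 2013-05-13 gives a deadline of 2015-11-13, before any tolling.
Because the automatic bankruptcy stay ran from 2015-01-17 to 2015-08-31, the deadline is extended by 226 days to 2016-06-26.
The other events in the timeline have no effect on the limitation period under the stated rules.
Quinlan filed on 2016-09-22, after the 2016-06-26 deadline, so the action is time-barred.

TIME-BARRED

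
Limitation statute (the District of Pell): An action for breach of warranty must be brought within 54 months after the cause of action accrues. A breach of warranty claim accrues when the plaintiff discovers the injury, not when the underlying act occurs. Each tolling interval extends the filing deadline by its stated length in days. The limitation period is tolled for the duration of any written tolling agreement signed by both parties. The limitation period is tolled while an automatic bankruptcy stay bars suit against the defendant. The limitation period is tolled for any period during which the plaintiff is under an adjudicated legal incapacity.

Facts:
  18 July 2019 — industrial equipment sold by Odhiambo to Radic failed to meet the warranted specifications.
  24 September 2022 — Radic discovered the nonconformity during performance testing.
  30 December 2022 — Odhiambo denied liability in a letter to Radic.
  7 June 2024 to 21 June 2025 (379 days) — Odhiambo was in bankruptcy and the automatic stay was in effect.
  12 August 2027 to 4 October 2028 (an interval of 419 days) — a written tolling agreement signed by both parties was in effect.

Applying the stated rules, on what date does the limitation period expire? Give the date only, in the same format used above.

Under the discovery rule, the claim accrued on 24 September 2022, when Radic discovered the injury — not on the 18 July 2019 date of the underlying act.
54 months from 24 September 2022 is 24 March 2027.
The automatic bankruptcy stay from 7 June 2024 to 21 June 2025 tolled the period for 379 days, extending the deadline to 6 April 2028.
Because the written tolling agreement ran from 12 August 2027 to 4 October 2028, the deadline is extended by 419 days to 30 May 2029.
None of the other events listed affects the running of the period under the stated rules.

30 May 2029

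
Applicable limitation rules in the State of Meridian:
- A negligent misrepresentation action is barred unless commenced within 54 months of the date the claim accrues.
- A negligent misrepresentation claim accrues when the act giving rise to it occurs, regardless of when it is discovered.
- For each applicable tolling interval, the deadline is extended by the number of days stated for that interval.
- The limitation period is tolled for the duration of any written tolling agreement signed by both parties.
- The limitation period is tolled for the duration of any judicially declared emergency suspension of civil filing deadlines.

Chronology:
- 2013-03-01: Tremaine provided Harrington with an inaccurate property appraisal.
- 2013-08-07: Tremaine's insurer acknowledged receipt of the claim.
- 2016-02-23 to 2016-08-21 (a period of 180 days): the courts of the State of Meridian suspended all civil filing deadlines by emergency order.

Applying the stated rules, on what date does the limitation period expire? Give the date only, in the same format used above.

The claim accrued on 2013-03-01, the date of the act.
54 months from 2013-03-01 is 2017-09-01.
Because the emergency suspension of filing deadlines ran from 2016-02-23 to 2016-08-21, the deadline is extended by 180 days to 2018-02-28.
Nothing else in the chronology tolls or restarts the period.

2018-02-28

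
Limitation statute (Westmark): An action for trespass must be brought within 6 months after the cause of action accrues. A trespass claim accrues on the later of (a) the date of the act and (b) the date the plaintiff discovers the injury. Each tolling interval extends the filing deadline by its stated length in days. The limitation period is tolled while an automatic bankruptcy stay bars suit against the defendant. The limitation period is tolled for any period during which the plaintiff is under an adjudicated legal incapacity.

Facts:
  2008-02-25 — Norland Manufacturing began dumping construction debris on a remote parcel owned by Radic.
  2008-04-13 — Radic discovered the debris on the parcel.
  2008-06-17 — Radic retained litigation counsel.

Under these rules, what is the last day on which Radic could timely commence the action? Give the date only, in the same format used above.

2008-10-13

Because discovery on 2008-04-13 post-dates the 2008-02-25 act, accrual under the later-of rule falls on 2008-04-13.
Adding the 6 months base period to 2008-04-13 gives a deadline of 2008-10-13, before any tolling.
The other events in the timeline have no effect on the limitation period under the stated rules.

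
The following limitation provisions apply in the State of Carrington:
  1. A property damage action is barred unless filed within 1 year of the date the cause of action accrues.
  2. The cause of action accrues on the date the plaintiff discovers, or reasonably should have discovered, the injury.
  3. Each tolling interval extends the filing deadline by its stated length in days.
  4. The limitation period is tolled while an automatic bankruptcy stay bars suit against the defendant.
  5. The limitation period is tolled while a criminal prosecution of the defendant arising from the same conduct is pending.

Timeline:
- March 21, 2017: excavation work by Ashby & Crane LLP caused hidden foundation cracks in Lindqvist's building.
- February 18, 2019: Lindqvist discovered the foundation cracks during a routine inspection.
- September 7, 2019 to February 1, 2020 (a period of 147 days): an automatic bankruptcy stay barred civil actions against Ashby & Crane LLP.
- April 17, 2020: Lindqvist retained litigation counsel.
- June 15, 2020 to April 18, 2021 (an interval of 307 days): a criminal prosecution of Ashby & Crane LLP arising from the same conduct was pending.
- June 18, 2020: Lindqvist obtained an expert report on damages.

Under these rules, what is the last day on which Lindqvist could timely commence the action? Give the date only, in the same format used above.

May 17, 2021

Under the discovery rule, the claim accrued on February 18, 2019, when Lindqvist discovered the injury — not on the March 21, 2017 date of the underlying act.
The untolled deadline — 1 year after February 18, 2019 — is February 18, 2020.
The period was tolled for 147 days by the automatic bankruptcy stay (September 7, 2019 to February 1, 2020), pushing the deadline to July 14, 2020.
The pending criminal prosecution from June 15, 2020 to April 18, 2021 tolled the period for 307 days, extending the deadline to May 17, 2021.
The other events in the timeline have no effect on the limitation period under the stated rules.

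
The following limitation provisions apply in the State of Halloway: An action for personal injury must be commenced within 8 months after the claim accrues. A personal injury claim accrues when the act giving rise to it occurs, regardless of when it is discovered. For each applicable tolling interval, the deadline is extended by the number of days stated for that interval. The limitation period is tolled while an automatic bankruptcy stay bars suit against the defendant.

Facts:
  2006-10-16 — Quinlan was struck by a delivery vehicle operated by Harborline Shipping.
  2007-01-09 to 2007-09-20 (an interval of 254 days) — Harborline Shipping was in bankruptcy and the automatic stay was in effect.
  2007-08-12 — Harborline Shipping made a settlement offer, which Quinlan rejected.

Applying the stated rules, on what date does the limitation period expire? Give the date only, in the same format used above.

The limitation period began to run on 2006-10-16.
The untolled deadline — 8 months after 2006-10-16 — is 2007-06-16.
The period was tolled for 254 days by the automatic bankruptcy stay (2007-01-09 to 2007-09-20), pushing the deadline to 2008-02-25.
None of the other events listed affects the running of the period under the stated rules.

2008-02-25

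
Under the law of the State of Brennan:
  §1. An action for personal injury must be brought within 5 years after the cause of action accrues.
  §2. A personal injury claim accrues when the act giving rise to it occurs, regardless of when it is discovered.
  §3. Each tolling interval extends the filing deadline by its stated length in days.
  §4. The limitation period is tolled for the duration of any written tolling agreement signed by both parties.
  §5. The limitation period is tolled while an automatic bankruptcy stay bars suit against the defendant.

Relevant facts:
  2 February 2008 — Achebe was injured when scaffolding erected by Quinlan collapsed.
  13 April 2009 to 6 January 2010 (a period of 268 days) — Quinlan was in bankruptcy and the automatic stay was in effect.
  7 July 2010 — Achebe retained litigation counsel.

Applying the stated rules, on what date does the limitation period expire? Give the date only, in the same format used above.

28 October 2013

The cause of action accrued on 2 February 2008, the date of the act.
The untolled deadline — 5 years after 2 February 2008 — is 2 February 2013.
Because the automatic bankruptcy stay ran from 13 April 2009 to 6 January 2010, the deadline is extended by 268 days to 28 October 2013.
The other events in the timeline have no effect on the limitation period under the stated rules.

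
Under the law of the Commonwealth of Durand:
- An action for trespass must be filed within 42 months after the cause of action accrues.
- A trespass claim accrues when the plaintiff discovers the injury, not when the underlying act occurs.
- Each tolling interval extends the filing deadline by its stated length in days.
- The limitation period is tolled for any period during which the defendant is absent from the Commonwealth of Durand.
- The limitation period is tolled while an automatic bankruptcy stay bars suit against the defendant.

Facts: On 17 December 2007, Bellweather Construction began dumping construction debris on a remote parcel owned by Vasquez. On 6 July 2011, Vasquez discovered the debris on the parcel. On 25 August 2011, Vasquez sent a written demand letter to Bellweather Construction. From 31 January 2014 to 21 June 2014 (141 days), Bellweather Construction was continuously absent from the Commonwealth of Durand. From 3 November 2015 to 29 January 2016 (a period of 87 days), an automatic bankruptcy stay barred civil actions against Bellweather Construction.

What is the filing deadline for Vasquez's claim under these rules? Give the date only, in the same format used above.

The claim did not accrue until Vasquez discovered the injury on 6 July 2011; the 17 December 2007 act date does not start the clock under the stated rule.
The untolled deadline — 42 months after 6 July 2011 — is 6 January 2015.
The period was tolled for 141 days by the defendant's absence from the jurisdiction (31 January 2014 to 21 June 2014), pushing the deadline to 27 May 2015.
By the time the automatic bankruptcy stay began on 3 November 2015, the limitation period had already expired on 27 May 2015; that interval cannot revive it.
Nothing else in the chronology tolls or restarts the period.

27 May 2015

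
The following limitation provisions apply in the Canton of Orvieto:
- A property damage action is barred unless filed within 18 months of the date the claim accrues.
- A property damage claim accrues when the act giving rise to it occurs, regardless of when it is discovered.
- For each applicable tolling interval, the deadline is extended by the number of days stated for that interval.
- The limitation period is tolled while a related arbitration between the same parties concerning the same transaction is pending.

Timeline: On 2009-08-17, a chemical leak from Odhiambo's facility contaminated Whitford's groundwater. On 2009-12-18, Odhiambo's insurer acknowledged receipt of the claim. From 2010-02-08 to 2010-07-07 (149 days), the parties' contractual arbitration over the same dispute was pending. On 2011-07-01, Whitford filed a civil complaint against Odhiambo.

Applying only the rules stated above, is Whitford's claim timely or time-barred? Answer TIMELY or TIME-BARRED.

The limitation period began to run on 2009-08-17.
The untolled deadline — 18 months after 2009-08-17 — is 2011-02-17.
Because the pending related arbitration ran from 2010-02-08 to 2010-07-07, the deadline is extended by 149 days to 2011-07-16.
Nothing else in the chronology tolls or restarts the period.
Whitford filed on 2011-07-01, before the 2011-07-16 deadline, so the action is timely.

TIMELY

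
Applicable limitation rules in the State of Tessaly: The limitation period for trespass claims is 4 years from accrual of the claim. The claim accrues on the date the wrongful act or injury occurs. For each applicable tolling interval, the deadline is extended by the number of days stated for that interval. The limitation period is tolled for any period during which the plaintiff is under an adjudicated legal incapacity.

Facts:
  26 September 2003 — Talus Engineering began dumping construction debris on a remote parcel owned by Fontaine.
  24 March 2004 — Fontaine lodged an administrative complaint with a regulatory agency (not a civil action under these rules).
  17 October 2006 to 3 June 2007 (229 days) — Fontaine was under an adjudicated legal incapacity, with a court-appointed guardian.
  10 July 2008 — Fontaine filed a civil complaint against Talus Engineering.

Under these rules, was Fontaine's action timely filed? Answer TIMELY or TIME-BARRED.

The limitation period began to run on 26 September 2003.
4 years from 26 September 2003 is 26 September 2007.
The plaintiff's legal incapacity from 17 October 2006 to 3 June 2007 tolled the period for 229 days, extending the deadline to 12 May 2008.
Nothing else in the chronology tolls or restarts the period.
Fontaine filed on 10 July 2008, after the 12 May 2008 deadline, so the action is time-barred.

TIME-BARRED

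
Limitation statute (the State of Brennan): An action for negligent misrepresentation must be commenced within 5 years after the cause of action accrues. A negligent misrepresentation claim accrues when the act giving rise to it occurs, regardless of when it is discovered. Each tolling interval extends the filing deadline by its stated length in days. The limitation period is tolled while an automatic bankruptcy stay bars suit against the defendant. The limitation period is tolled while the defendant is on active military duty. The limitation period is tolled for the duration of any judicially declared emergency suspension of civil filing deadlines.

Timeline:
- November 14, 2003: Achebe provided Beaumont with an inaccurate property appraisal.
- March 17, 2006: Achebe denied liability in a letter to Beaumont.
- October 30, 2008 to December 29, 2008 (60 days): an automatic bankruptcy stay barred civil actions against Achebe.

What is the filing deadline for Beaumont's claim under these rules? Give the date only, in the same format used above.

January 13, 2009

The limitation period began to run on November 14, 2003.
5 years from November 14, 2003 is November 14, 2008.
The automatic bankruptcy stay from October 30, 2008 to December 29, 2008 tolled the period for 60 days, extending the deadline to January 13, 2009.
The other events in the timeline have no effect on the limitation period under the stated rules.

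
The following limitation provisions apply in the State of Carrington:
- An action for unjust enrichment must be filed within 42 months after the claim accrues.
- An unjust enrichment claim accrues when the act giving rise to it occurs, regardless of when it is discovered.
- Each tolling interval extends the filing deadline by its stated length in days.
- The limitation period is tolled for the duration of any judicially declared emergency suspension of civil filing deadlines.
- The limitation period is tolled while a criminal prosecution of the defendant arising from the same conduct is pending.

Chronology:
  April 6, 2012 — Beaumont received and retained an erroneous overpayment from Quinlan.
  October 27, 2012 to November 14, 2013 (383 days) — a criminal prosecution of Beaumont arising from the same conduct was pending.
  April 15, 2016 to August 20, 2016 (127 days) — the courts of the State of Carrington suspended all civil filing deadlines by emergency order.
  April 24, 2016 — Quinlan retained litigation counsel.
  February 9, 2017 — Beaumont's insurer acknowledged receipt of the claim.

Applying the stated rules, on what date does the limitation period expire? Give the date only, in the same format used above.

The limitation period began to run on April 6, 2012.
The untolled deadline — 42 months after April 6, 2012 — is October 6, 2015.
The period was tolled for 383 days by the pending criminal prosecution (October 27, 2012 to November 14, 2013), pushing the deadline to October 23, 2016.
The emergency suspension of filing deadlines from April 15, 2016 to August 20, 2016 tolled the period for 127 days, extending the deadline to February 27, 2017.
None of the other events listed affects the running of the period under the stated rules.

February 27, 2017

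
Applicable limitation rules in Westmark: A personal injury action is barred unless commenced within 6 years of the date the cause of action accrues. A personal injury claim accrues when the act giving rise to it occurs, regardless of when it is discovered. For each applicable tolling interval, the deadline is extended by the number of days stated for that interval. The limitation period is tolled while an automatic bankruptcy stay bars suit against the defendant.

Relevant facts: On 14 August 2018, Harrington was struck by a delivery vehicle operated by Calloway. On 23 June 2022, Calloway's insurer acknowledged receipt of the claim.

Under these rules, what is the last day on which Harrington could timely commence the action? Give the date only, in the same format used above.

The limitation period began to run on 14 August 2018.
Adding the 6 years base period to 14 August 2018 gives a deadline of 14 August 2024, before any tolling.
The other events in the timeline have no effect on the limitation period under the stated rules.

14 August 2024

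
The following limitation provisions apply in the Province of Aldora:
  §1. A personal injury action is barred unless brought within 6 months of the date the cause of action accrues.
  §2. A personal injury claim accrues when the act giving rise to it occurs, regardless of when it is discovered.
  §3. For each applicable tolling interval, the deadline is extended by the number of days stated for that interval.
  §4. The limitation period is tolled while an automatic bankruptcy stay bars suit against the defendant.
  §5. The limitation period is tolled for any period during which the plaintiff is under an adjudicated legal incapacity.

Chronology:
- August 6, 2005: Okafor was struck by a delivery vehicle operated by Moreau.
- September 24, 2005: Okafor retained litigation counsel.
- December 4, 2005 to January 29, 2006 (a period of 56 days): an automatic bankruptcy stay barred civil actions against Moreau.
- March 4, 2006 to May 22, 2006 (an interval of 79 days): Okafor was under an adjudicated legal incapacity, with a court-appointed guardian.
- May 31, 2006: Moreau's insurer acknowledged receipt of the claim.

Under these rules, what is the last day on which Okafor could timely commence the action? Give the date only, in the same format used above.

June 21, 2006

The limitation period began to run on August 6, 2005.
The untolled deadline — 6 months after August 6, 2005 — is February 6, 2006.
The automatic bankruptcy stay from December 4, 2005 to January 29, 2006 tolled the period for 56 days, extending the deadline to April 3, 2006.
The period was tolled for 79 days by the plaintiff's legal incapacity (March 4, 2006 to May 22, 2006), pushing the deadline to June 21, 2006.
The other events in the timeline have no effect on the limitation period under the stated rules.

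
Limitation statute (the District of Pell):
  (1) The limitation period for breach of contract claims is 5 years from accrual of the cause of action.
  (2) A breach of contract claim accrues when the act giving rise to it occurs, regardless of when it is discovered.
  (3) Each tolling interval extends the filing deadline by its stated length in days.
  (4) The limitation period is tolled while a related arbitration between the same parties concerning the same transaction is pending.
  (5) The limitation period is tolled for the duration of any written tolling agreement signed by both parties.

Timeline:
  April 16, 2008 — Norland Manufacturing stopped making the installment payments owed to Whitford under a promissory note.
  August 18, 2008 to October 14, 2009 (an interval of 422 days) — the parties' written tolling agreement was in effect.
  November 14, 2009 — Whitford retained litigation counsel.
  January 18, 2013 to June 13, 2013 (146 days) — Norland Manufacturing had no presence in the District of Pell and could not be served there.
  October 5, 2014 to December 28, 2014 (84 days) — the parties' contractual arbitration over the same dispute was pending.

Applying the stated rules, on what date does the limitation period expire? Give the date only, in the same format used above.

The limitation period began to run on April 16, 2008.
The untolled deadline — 5 years after April 16, 2008 — is April 16, 2013.
The period was tolled for 422 days by the written tolling agreement (August 18, 2008 to October 14, 2009), pushing the deadline to June 12, 2014.
The pending related arbitration starting October 5, 2014 came too late — the period had run on June 12, 2014 — and so does not extend the deadline.
Although the defendant's absence ran from January 18, 2013 to June 13, 2013, the stated rules do not make that a tolling event, so it is disregarded.
Nothing else in the chronology tolls or restarts the period.

June 12, 2014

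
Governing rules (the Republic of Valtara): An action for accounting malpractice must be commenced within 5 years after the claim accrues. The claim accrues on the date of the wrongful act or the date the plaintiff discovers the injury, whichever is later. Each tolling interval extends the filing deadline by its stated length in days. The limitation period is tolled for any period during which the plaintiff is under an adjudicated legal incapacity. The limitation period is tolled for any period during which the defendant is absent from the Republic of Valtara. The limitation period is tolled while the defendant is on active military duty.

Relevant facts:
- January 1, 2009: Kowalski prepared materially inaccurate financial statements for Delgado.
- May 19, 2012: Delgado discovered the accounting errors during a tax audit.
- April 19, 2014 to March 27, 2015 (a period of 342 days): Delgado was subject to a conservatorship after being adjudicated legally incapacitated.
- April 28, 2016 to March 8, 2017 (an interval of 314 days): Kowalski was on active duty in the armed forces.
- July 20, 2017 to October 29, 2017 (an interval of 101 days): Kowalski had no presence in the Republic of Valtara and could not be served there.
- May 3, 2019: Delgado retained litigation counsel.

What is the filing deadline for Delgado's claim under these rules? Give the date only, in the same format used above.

Because discovery on May 19, 2012 post-dates the January 1, 2009 act, accrual under the later-of rule falls on May 19, 2012.
Adding the 5 years base period to May 19, 2012 gives a deadline of May 19, 2017, before any tolling.
The period was tolled for 342 days by the plaintiff's legal incapacity (April 19, 2014 to March 27, 2015), pushing the deadline to April 26, 2018.
The period was tolled for 314 days by the defendant's active military service (April 28, 2016 to March 8, 2017), pushing the deadline to March 6, 2019.
The defendant's absence from the jurisdiction from July 20, 2017 to October 29, 2017 tolled the period for 101 days, extending the deadline to June 15, 2019.
The other events in the timeline have no effect on the limitation period under the stated rules.

June 15, 2019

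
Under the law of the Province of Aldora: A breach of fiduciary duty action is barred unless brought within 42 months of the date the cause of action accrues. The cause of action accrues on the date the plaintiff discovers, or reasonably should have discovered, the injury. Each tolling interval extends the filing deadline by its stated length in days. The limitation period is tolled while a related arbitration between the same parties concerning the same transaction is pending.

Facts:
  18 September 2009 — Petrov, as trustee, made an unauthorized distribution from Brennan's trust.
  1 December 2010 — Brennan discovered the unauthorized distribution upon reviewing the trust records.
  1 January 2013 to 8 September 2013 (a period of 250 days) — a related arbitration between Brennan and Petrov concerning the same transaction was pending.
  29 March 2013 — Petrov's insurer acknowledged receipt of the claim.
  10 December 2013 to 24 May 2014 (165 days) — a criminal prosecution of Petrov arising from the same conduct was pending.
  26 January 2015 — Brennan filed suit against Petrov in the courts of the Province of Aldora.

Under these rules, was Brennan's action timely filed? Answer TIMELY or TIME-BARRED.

Under the discovery rule, the claim accrued on 1 December 2010, when Brennan discovered the injury — not on the 18 September 2009 date of the underlying act.
Adding the 42 months base period to 1 December 2010 gives a deadline of 1 June 2014, before any tolling.
Because the pending related arbitration ran from 1 January 2013 to 8 September 2013, the deadline is extended by 250 days to 6 February 2015.
The pending criminal prosecution from 10 December 2013 to 24 May 2014 does not toll the period, because no stated rule makes a criminal prosecution a tolling event.
Nothing else in the chronology tolls or restarts the period.
The 26 January 2015 filing precedes the 6 February 2015 deadline; the claim is timely.

TIMELY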